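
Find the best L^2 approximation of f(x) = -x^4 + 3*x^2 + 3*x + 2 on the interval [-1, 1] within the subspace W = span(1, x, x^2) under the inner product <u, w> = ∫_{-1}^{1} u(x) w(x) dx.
g(x) = 15*x^2/7 + 3*x + 73/35

The best approximation g ∈ W is the orthogonal projection of f onto W. Writing g = a_0 + a_1 x + a_2 x^2, the coefficients solve the normal equations G · a = b where
  G_{ij} = <φ_i, φ_j> and b_i = <f, φ_i>, with φ_0 = 1, φ_1 = x, φ_2 = x^2.
G =
  [2, 0, 2/3]
  [0, 2/3, 0]
  [2/3, 0, 2/5],
b = (28/5, 2, 236/105).
Solving gives a_0 = 73/35, a_1 = 3, a_2 = 15/7, so
  g(x) = 15*x^2/7 + 3*x + 73/35.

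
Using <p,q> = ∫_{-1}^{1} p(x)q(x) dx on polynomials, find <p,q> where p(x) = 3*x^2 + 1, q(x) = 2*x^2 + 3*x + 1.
<p,q> = 116/15

Expand the product: p(x)·q(x) = 6*x^4 + 9*x^3 + 5*x^2 + 3*x + 1.
∫_{-1}^{1} of each monomial x^k gives [2/(k+1) if k even, 0 if k odd]. Integrating term-by-term (or equivalently evaluating the antiderivative F(x) = 6*x^5/5 + 9*x^4/4 + 5*x^3/3 + 3*x^2/2 + x at the endpoints):
  F(1) − F(−1) = 457/60 − (-7/60) = 116/15.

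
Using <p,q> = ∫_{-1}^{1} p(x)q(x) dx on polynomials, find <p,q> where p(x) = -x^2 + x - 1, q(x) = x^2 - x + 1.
<p,q> = -22/5

Expand the product: p(x)·q(x) = -x^4 + 2*x^3 - 3*x^2 + 2*x - 1.
∫_{-1}^{1} of each monomial x^k gives [2/(k+1) if k even, 0 if k odd]. Integrating term-by-term (or equivalently evaluating the antiderivative F(x) = -x^5/5 + x^4/2 - x^3 + x^2 - x at the endpoints):
  F(1) − F(−1) = -7/10 − (37/10) = -22/5.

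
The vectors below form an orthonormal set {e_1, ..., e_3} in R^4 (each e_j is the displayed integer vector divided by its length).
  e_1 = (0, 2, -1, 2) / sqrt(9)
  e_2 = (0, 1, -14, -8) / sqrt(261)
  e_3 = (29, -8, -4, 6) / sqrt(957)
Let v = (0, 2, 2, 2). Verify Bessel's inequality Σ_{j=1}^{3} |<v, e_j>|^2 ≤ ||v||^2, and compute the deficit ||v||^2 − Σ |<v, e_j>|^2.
Σ |<v, e_j>|^2 = 120/11; ||v||^2 = 12; deficit = 12/11

Write each e_j = u_j / sqrt(<u_j, u_j>) where u_j is the displayed integer vector. Then <v, e_j> = <v, u_j> / sqrt(<u_j, u_j>), so |<v, e_j>|^2 = <v, u_j>^2 / <u_j, u_j>.
Coefficients: <v, e_1> = 6/sqrt(9), <v, e_2> = -42/sqrt(261), <v, e_3> = -12/sqrt(957).
Square and sum: Σ |<v, e_j>|^2 = 120/11.
Compute ||v||^2 = v·v = 12.
Deficit = 12 − 120/11 = 12/11 ≥ 0, confirming Bessel's inequality. (The deficit equals ||v − Σ <v,e_j> e_j||^2, the squared distance from v to span{e_j}.)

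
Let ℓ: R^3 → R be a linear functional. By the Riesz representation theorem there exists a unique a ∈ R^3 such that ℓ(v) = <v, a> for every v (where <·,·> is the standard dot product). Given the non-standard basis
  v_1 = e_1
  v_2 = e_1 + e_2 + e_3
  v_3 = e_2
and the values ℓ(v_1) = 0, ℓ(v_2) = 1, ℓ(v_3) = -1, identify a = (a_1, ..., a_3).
a = (0, -1, 2)

Write a = (a_1, ..., a_3) in the standard basis. For each basis vector v_i, ℓ(v_i) = <v_i, a> is a linear equation in the a_j's. Collect the n equations into a matrix system V a = ℓ, where row i of V is v_i (expressed in the standard basis). Since V is invertible (lower-triangular with 1s on the diagonal, up to permutation), solve by back-substitution:
  V =
[[1, 0, 0],
 [1, 1, 1],
 [0, 1, 0]]
  V a = (0, 1, -1)
Solving gives a = (0, -1, 2).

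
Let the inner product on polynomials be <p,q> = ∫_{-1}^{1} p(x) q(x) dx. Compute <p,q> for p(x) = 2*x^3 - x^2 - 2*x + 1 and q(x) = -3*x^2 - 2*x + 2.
<p,q> = 44/15

Expand the product: p(x)·q(x) = -6*x^5 - x^4 + 12*x^3 - x^2 - 6*x + 2.
∫_{-1}^{1} of each monomial x^k gives [2/(k+1) if k even, 0 if k odd]. Integrating term-by-term (or equivalently evaluating the antiderivative F(x) = -x^6 - x^5/5 + 3*x^4 - x^3/3 - 3*x^2 + 2*x at the endpoints):
  F(1) − F(−1) = 7/15 − (-37/15) = 44/15.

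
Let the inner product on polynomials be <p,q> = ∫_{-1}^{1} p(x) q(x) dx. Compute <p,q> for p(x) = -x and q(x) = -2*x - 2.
<p,q> = 4/3

Expand the product: p(x)·q(x) = 2*x^2 + 2*x.
∫_{-1}^{1} of each monomial x^k gives [2/(k+1) if k even, 0 if k odd]. Integrating term-by-term (or equivalently evaluating the antiderivative F(x) = 2*x^3/3 + x^2 at the endpoints):
  F(1) − F(−1) = 5/3 − (1/3) = 4/3.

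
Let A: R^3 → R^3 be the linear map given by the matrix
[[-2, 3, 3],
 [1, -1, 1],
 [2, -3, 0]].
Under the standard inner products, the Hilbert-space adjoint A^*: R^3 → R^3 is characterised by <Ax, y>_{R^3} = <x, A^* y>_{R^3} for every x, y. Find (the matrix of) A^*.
A^* = A^T =
[[-2, 1, 2],
 [3, -1, -3],
 [3, 1, 0]]

For real matrices with standard dot products, the defining identity <Ax, y> = <x, A^* y> gives (Ax)^T y = x^T (A^*) y, i.e. x^T A^T y = x^T (A^*) y. Since this holds for all x, y, we must have A^* = A^T. Therefore
A^* =
[[-2, 1, 2],
 [3, -1, -3],
 [3, 1, 0]].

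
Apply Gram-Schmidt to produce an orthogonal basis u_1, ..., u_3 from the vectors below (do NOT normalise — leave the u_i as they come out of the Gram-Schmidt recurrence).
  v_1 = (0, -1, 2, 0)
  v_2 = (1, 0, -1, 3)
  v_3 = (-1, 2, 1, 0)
Orthogonal basis:
  u_1 = (0, -1, 2, 0)
  u_2 = (1, -2/5, -1/5, 3)
  u_3 = (-41/51, 98/51, 49/51, 10/17)

Apply the Gram-Schmidt recurrence
  u_1 = v_1
  u_i = v_i − Σ_{j<i} ((v_i · u_j) / (u_j · u_j)) · u_j.

Step by step this gives:
  u_1 = (0, -1, 2, 0)
  u_2 = (1, -2/5, -1/5, 3)
  u_3 = (-41/51, 98/51, 49/51, 10/17)

Orthogonality check:
  u_2 · u_1 = 0 (should be 0)
  u_3 · u_1 = 0 (should be 0)
  u_3 · u_2 = 0 (should be 0)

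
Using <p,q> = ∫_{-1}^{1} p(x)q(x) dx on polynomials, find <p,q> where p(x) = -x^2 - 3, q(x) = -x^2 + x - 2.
<p,q> = 236/15

Expand the product: p(x)·q(x) = x^4 - x^3 + 5*x^2 - 3*x + 6.
∫_{-1}^{1} of each monomial x^k gives [2/(k+1) if k even, 0 if k odd]. Integrating term-by-term (or equivalently evaluating the antiderivative F(x) = x^5/5 - x^4/4 + 5*x^3/3 - 3*x^2/2 + 6*x at the endpoints):
  F(1) − F(−1) = 367/60 − (-577/60) = 236/15.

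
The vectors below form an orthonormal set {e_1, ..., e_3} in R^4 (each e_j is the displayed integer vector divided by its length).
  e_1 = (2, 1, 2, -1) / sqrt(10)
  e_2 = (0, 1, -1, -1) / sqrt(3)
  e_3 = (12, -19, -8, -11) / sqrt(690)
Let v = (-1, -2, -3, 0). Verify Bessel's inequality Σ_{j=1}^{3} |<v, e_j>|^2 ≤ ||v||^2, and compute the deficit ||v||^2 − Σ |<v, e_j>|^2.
Σ |<v, e_j>|^2 = 321/23; ||v||^2 = 14; deficit = 1/23

Write each e_j = u_j / sqrt(<u_j, u_j>) where u_j is the displayed integer vector. Then <v, e_j> = <v, u_j> / sqrt(<u_j, u_j>), so |<v, e_j>|^2 = <v, u_j>^2 / <u_j, u_j>.
Coefficients: <v, e_1> = -10/sqrt(10), <v, e_2> = 1/sqrt(3), <v, e_3> = 50/sqrt(690).
Square and sum: Σ |<v, e_j>|^2 = 321/23.
Compute ||v||^2 = v·v = 14.
Deficit = 14 − 321/23 = 1/23 ≥ 0, confirming Bessel's inequality. (The deficit equals ||v − Σ <v,e_j> e_j||^2, the squared distance from v to span{e_j}.)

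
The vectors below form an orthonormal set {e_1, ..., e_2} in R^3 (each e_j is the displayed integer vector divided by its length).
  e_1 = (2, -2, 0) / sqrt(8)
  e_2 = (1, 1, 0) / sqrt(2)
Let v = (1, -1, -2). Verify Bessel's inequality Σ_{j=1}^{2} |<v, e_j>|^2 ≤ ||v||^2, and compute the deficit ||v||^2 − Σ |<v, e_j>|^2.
Σ |<v, e_j>|^2 = 2; ||v||^2 = 6; deficit = 4

Write each e_j = u_j / sqrt(<u_j, u_j>) where u_j is the displayed integer vector. Then <v, e_j> = <v, u_j> / sqrt(<u_j, u_j>), so |<v, e_j>|^2 = <v, u_j>^2 / <u_j, u_j>.
Coefficients: <v, e_1> = 4/sqrt(8), <v, e_2> = 0/sqrt(2).
Square and sum: Σ |<v, e_j>|^2 = 2.
Compute ||v||^2 = v·v = 6.
Deficit = 6 − 2 = 4 ≥ 0, confirming Bessel's inequality. (The deficit equals ||v − Σ <v,e_j> e_j||^2, the squared distance from v to span{e_j}.)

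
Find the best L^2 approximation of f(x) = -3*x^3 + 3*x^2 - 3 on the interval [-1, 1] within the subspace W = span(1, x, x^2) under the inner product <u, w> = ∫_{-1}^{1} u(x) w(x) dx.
g(x) = 3*x^2 - 9*x/5 - 3

The best approximation g ∈ W is the orthogonal projection of f onto W. Writing g = a_0 + a_1 x + a_2 x^2, the coefficients solve the normal equations G · a = b where
  G_{ij} = <φ_i, φ_j> and b_i = <f, φ_i>, with φ_0 = 1, φ_1 = x, φ_2 = x^2.
G =
  [2, 0, 2/3]
  [0, 2/3, 0]
  [2/3, 0, 2/5],
b = (-4, -6/5, -4/5).
Solving gives a_0 = -3, a_1 = -9/5, a_2 = 3, so
  g(x) = 3*x^2 - 9*x/5 - 3.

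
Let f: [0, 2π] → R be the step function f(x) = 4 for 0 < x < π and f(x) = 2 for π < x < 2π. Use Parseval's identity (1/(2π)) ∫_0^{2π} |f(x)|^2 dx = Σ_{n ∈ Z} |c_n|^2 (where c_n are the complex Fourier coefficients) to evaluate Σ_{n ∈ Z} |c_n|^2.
Σ |c_n|^2 = 10

Parseval equates the L^2 energy of f (normalised by 1/(2π)) with the ℓ^2 sum of its Fourier coefficients: (1/(2π)) ∫_0^{2π} |f|^2 = Σ |c_n|^2.
Compute the left side: (1/(2π)) [∫_0^π 4^2 dx + ∫_π^{2π} 2^2 dx] = (1/(2π)) · (16π + 4π) = (16 + 4)/2 = 10.
So Σ_{n ∈ Z} |c_n|^2 = 10.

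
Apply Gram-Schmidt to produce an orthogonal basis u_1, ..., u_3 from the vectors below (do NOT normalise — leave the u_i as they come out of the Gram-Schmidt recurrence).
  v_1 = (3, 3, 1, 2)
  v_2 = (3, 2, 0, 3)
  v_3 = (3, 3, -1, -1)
Orthogonal basis:
  u_1 = (3, 3, 1, 2)
  u_2 = (6/23, -17/23, -21/23, 27/23)
  u_3 = (6/5, 3/5, -11/5, -8/5)

Apply the Gram-Schmidt recurrence
  u_1 = v_1
  u_i = v_i − Σ_{j<i} ((v_i · u_j) / (u_j · u_j)) · u_j.

Step by step this gives:
  u_1 = (3, 3, 1, 2)
  u_2 = (6/23, -17/23, -21/23, 27/23)
  u_3 = (6/5, 3/5, -11/5, -8/5)

Orthogonality check:
  u_2 · u_1 = 0 (should be 0)
  u_3 · u_1 = 0 (should be 0)
  u_3 · u_2 = 0 (should be 0)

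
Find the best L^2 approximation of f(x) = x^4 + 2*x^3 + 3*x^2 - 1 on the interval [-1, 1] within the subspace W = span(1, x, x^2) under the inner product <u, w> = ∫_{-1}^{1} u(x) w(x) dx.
g(x) = 27*x^2/7 + 6*x/5 - 38/35

The best approximation g ∈ W is the orthogonal projection of f onto W. Writing g = a_0 + a_1 x + a_2 x^2, the coefficients solve the normal equations G · a = b where
  G_{ij} = <φ_i, φ_j> and b_i = <f, φ_i>, with φ_0 = 1, φ_1 = x, φ_2 = x^2.
G =
  [2, 0, 2/3]
  [0, 2/3, 0]
  [2/3, 0, 2/5],
b = (2/5, 4/5, 86/105).
Solving gives a_0 = -38/35, a_1 = 6/5, a_2 = 27/7, so
  g(x) = 27*x^2/7 + 6*x/5 - 38/35.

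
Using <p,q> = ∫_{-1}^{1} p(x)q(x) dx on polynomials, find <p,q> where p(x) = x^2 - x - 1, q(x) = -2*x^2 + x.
<p,q> = -2/15

Expand the product: p(x)·q(x) = -2*x^4 + 3*x^3 + x^2 - x.
∫_{-1}^{1} of each monomial x^k gives [2/(k+1) if k even, 0 if k odd]. Integrating term-by-term (or equivalently evaluating the antiderivative F(x) = -2*x^5/5 + 3*x^4/4 + x^3/3 - x^2/2 at the endpoints):
  F(1) − F(−1) = 11/60 − (19/60) = -2/15.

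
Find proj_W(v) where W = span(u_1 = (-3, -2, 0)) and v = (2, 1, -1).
proj_W(v) = (24/13, 16/13, 0)

Set up U = [u_1 | ... | u_1] ∈ R^(3×1). The projector onto W = col(U) is P = U (U^T U)^(-1) U^T.
Compute U^T U =
  [13],
and U^T v = (-8).
Solve U^T U · c = U^T v for the coefficients: c = (-8/13). The projection is proj_W(v) = U c.
Check: (v - proj_W(v)) · u_1 = 0  (should be 0).
Result: proj_W(v) = (24/13, 16/13, 0).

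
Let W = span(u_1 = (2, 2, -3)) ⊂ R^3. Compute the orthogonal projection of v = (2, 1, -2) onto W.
proj_W(v) = (24/17, 24/17, -36/17)

Set up U = [u_1 | ... | u_1] ∈ R^(3×1). The projector onto W = col(U) is P = U (U^T U)^(-1) U^T.
Compute U^T U =
  [17],
and U^T v = (12).
Solve U^T U · c = U^T v for the coefficients: c = (12/17). The projection is proj_W(v) = U c.
Check: (v - proj_W(v)) · u_1 = 0  (should be 0).
Result: proj_W(v) = (24/17, 24/17, -36/17).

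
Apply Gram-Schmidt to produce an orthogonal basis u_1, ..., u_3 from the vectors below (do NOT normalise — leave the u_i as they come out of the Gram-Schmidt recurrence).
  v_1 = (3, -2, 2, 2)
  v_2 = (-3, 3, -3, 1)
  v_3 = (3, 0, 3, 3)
Orthogonal basis:
  u_1 = (3, -2, 2, 2)
  u_2 = (-2/7, 25/21, -25/21, 59/21)
  u_3 = (24/227, 354/227, 327/227, -9/227)

Apply the Gram-Schmidt recurrence
  u_1 = v_1
  u_i = v_i − Σ_{j<i} ((v_i · u_j) / (u_j · u_j)) · u_j.

Step by step this gives:
  u_1 = (3, -2, 2, 2)
  u_2 = (-2/7, 25/21, -25/21, 59/21)
  u_3 = (24/227, 354/227, 327/227, -9/227)

Orthogonality check:
  u_2 · u_1 = 0 (should be 0)
  u_3 · u_1 = 0 (should be 0)
  u_3 · u_2 = 0 (should be 0)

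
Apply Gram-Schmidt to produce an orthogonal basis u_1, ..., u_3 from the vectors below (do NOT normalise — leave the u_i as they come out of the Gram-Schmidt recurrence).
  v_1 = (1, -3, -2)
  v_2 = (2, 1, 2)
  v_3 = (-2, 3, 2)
Orthogonal basis:
  u_1 = (1, -3, -2)
  u_2 = (33/14, -1/14, 9/7)
  u_3 = (-16/101, -24/101, 28/101)

Apply the Gram-Schmidt recurrence
  u_1 = v_1
  u_i = v_i − Σ_{j<i} ((v_i · u_j) / (u_j · u_j)) · u_j.

Step by step this gives:
  u_1 = (1, -3, -2)
  u_2 = (33/14, -1/14, 9/7)
  u_3 = (-16/101, -24/101, 28/101)

Orthogonality check:
  u_2 · u_1 = 0 (should be 0)
  u_3 · u_1 = 0 (should be 0)
  u_3 · u_2 = 0 (should be 0)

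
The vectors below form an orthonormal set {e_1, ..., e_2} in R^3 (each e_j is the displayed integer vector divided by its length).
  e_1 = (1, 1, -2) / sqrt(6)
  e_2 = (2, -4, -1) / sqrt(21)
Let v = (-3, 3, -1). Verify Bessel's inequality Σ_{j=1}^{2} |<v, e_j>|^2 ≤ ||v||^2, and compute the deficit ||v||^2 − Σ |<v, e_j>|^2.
Σ |<v, e_j>|^2 = 101/7; ||v||^2 = 19; deficit = 32/7

Write each e_j = u_j / sqrt(<u_j, u_j>) where u_j is the displayed integer vector. Then <v, e_j> = <v, u_j> / sqrt(<u_j, u_j>), so |<v, e_j>|^2 = <v, u_j>^2 / <u_j, u_j>.
Coefficients: <v, e_1> = 2/sqrt(6), <v, e_2> = -17/sqrt(21).
Square and sum: Σ |<v, e_j>|^2 = 101/7.
Compute ||v||^2 = v·v = 19.
Deficit = 19 − 101/7 = 32/7 ≥ 0, confirming Bessel's inequality. (The deficit equals ||v − Σ <v,e_j> e_j||^2, the squared distance from v to span{e_j}.)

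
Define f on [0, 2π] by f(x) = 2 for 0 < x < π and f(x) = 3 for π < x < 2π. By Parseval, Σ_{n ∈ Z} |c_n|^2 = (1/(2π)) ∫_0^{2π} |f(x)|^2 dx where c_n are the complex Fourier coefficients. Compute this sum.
Σ |c_n|^2 = 13/2

Parseval equates the L^2 energy of f (normalised by 1/(2π)) with the ℓ^2 sum of its Fourier coefficients: (1/(2π)) ∫_0^{2π} |f|^2 = Σ |c_n|^2.
Compute the left side: (1/(2π)) [∫_0^π 2^2 dx + ∫_π^{2π} 3^2 dx] = (1/(2π)) · (4π + 9π) = (4 + 9)/2 = 13/2.
So Σ_{n ∈ Z} |c_n|^2 = 13/2.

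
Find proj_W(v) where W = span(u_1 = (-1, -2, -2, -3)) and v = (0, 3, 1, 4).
proj_W(v) = (10/9, 20/9, 20/9, 10/3)

Set up U = [u_1 | ... | u_1] ∈ R^(4×1). The projector onto W = col(U) is P = U (U^T U)^(-1) U^T.
Compute U^T U =
  [18],
and U^T v = (-20).
Solve U^T U · c = U^T v for the coefficients: c = (-10/9). The projection is proj_W(v) = U c.
Check: (v - proj_W(v)) · u_1 = 0  (should be 0).
Result: proj_W(v) = (10/9, 20/9, 20/9, 10/3).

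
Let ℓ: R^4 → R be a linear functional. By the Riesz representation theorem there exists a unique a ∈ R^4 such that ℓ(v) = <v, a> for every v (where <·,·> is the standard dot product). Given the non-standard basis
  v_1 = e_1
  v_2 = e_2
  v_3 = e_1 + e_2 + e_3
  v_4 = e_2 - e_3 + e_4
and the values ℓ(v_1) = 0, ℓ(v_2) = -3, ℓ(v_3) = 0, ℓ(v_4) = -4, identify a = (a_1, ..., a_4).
a = (0, -3, 3, 2)

Write a = (a_1, ..., a_4) in the standard basis. For each basis vector v_i, ℓ(v_i) = <v_i, a> is a linear equation in the a_j's. Collect the n equations into a matrix system V a = ℓ, where row i of V is v_i (expressed in the standard basis). Since V is invertible (lower-triangular with 1s on the diagonal, up to permutation), solve by back-substitution:
  V =
[[1, 0, 0, 0],
 [0, 1, 0, 0],
 [1, 1, 1, 0],
 [0, 1, -1, 1]]
  V a = (0, -3, 0, -4)
Solving gives a = (0, -3, 3, 2).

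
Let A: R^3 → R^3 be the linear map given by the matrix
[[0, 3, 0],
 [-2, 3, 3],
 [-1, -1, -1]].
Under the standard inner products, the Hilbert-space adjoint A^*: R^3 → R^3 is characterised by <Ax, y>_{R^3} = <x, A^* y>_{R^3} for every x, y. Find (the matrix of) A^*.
A^* = A^T =
[[0, -2, -1],
 [3, 3, -1],
 [0, 3, -1]]

For real matrices with standard dot products, the defining identity <Ax, y> = <x, A^* y> gives (Ax)^T y = x^T (A^*) y, i.e. x^T A^T y = x^T (A^*) y. Since this holds for all x, y, we must have A^* = A^T. Therefore
A^* =
[[0, -2, -1],
 [3, 3, -1],
 [0, 3, -1]].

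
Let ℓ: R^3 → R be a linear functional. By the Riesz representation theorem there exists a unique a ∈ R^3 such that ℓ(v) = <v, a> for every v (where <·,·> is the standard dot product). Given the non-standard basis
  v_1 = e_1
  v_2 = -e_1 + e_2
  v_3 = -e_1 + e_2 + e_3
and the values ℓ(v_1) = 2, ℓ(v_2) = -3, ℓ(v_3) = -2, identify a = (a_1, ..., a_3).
a = (2, -1, 1)

Write a = (a_1, ..., a_3) in the standard basis. For each basis vector v_i, ℓ(v_i) = <v_i, a> is a linear equation in the a_j's. Collect the n equations into a matrix system V a = ℓ, where row i of V is v_i (expressed in the standard basis). Since V is invertible (lower-triangular with 1s on the diagonal, up to permutation), solve by back-substitution:
  V =
[[1, 0, 0],
 [-1, 1, 0],
 [-1, 1, 1]]
  V a = (2, -3, -2)
Solving gives a = (2, -1, 1).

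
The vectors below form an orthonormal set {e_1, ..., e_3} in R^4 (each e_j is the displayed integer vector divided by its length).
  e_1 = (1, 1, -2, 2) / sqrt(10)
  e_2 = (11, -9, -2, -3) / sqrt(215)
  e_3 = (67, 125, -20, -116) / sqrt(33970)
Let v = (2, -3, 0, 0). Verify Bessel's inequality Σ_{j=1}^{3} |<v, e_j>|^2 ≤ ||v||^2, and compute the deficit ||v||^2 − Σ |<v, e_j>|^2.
Σ |<v, e_j>|^2 = 5126/395; ||v||^2 = 13; deficit = 9/395

Write each e_j = u_j / sqrt(<u_j, u_j>) where u_j is the displayed integer vector. Then <v, e_j> = <v, u_j> / sqrt(<u_j, u_j>), so |<v, e_j>|^2 = <v, u_j>^2 / <u_j, u_j>.
Coefficients: <v, e_1> = -1/sqrt(10), <v, e_2> = 49/sqrt(215), <v, e_3> = -241/sqrt(33970).
Square and sum: Σ |<v, e_j>|^2 = 5126/395.
Compute ||v||^2 = v·v = 13.
Deficit = 13 − 5126/395 = 9/395 ≥ 0, confirming Bessel's inequality. (The deficit equals ||v − Σ <v,e_j> e_j||^2, the squared distance from v to span{e_j}.)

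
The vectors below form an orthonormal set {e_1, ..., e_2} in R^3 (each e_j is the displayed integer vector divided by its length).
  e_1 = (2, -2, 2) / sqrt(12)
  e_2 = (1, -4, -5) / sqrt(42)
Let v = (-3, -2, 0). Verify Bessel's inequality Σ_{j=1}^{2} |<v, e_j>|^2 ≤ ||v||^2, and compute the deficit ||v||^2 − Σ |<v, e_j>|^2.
Σ |<v, e_j>|^2 = 13/14; ||v||^2 = 13; deficit = 169/14

Write each e_j = u_j / sqrt(<u_j, u_j>) where u_j is the displayed integer vector. Then <v, e_j> = <v, u_j> / sqrt(<u_j, u_j>), so |<v, e_j>|^2 = <v, u_j>^2 / <u_j, u_j>.
Coefficients: <v, e_1> = -2/sqrt(12), <v, e_2> = 5/sqrt(42).
Square and sum: Σ |<v, e_j>|^2 = 13/14.
Compute ||v||^2 = v·v = 13.
Deficit = 13 − 13/14 = 169/14 ≥ 0, confirming Bessel's inequality. (The deficit equals ||v − Σ <v,e_j> e_j||^2, the squared distance from v to span{e_j}.)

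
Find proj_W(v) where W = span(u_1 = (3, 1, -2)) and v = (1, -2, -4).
proj_W(v) = (27/14, 9/14, -9/7)

Set up U = [u_1 | ... | u_1] ∈ R^(3×1). The projector onto W = col(U) is P = U (U^T U)^(-1) U^T.
Compute U^T U =
  [14],
and U^T v = (9).
Solve U^T U · c = U^T v for the coefficients: c = (9/14). The projection is proj_W(v) = U c.
Check: (v - proj_W(v)) · u_1 = 0  (should be 0).
Result: proj_W(v) = (27/14, 9/14, -9/7).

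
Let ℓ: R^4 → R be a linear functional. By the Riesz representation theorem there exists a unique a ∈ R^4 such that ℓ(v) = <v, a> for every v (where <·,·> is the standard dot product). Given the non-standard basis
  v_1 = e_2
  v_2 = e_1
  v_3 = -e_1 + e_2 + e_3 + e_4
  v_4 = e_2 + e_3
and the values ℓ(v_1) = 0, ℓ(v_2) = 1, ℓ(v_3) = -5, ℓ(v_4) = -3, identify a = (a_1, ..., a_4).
a = (1, 0, -3, -1)

Write a = (a_1, ..., a_4) in the standard basis. For each basis vector v_i, ℓ(v_i) = <v_i, a> is a linear equation in the a_j's. Collect the n equations into a matrix system V a = ℓ, where row i of V is v_i (expressed in the standard basis). Since V is invertible (lower-triangular with 1s on the diagonal, up to permutation), solve by back-substitution:
  V =
[[0, 1, 0, 0],
 [1, 0, 0, 0],
 [-1, 1, 1, 1],
 [0, 1, 1, 0]]
  V a = (0, 1, -5, -3)
Solving gives a = (1, 0, -3, -1).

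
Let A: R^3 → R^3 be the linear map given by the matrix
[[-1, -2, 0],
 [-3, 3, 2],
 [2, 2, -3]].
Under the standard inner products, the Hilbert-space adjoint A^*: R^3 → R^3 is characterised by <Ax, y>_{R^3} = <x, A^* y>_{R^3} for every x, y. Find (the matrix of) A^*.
A^* = A^T =
[[-1, -3, 2],
 [-2, 3, 2],
 [0, 2, -3]]

For real matrices with standard dot products, the defining identity <Ax, y> = <x, A^* y> gives (Ax)^T y = x^T (A^*) y, i.e. x^T A^T y = x^T (A^*) y. Since this holds for all x, y, we must have A^* = A^T. Therefore
A^* =
[[-1, -3, 2],
 [-2, 3, 2],
 [0, 2, -3]].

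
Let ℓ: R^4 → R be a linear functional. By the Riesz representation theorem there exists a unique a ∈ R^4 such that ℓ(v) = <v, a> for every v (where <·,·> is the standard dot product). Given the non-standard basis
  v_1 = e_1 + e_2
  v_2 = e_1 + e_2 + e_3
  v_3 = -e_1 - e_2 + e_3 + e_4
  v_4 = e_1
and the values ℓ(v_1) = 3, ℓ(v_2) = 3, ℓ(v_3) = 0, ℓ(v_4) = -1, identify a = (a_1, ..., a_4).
a = (-1, 4, 0, 3)

Write a = (a_1, ..., a_4) in the standard basis. For each basis vector v_i, ℓ(v_i) = <v_i, a> is a linear equation in the a_j's. Collect the n equations into a matrix system V a = ℓ, where row i of V is v_i (expressed in the standard basis). Since V is invertible (lower-triangular with 1s on the diagonal, up to permutation), solve by back-substitution:
  V =
[[1, 1, 0, 0],
 [1, 1, 1, 0],
 [-1, -1, 1, 1],
 [1, 0, 0, 0]]
  V a = (3, 3, 0, -1)
Solving gives a = (-1, 4, 0, 3).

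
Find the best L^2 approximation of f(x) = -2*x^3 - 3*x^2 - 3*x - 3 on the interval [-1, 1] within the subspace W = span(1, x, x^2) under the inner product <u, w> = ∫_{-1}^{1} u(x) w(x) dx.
g(x) = -3*x^2 - 21*x/5 - 3

The best approximation g ∈ W is the orthogonal projection of f onto W. Writing g = a_0 + a_1 x + a_2 x^2, the coefficients solve the normal equations G · a = b where
  G_{ij} = <φ_i, φ_j> and b_i = <f, φ_i>, with φ_0 = 1, φ_1 = x, φ_2 = x^2.
G =
  [2, 0, 2/3]
  [0, 2/3, 0]
  [2/3, 0, 2/5],
b = (-8, -14/5, -16/5).
Solving gives a_0 = -3, a_1 = -21/5, a_2 = -3, so
  g(x) = -3*x^2 - 21*x/5 - 3.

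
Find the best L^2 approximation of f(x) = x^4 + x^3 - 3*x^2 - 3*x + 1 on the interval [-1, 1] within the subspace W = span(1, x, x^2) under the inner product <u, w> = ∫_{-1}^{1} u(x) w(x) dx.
g(x) = -15*x^2/7 - 12*x/5 + 32/35

The best approximation g ∈ W is the orthogonal projection of f onto W. Writing g = a_0 + a_1 x + a_2 x^2, the coefficients solve the normal equations G · a = b where
  G_{ij} = <φ_i, φ_j> and b_i = <f, φ_i>, with φ_0 = 1, φ_1 = x, φ_2 = x^2.
G =
  [2, 0, 2/3]
  [0, 2/3, 0]
  [2/3, 0, 2/5],
b = (2/5, -8/5, -26/105).
Solving gives a_0 = 32/35, a_1 = -12/5, a_2 = -15/7, so
  g(x) = -15*x^2/7 - 12*x/5 + 32/35.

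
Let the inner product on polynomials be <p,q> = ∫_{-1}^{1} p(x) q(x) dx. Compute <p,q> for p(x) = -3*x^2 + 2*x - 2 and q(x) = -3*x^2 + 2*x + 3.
<p,q> = -116/15

Expand the product: p(x)·q(x) = 9*x^4 - 12*x^3 + x^2 + 2*x - 6.
∫_{-1}^{1} of each monomial x^k gives [2/(k+1) if k even, 0 if k odd]. Integrating term-by-term (or equivalently evaluating the antiderivative F(x) = 9*x^5/5 - 3*x^4 + x^3/3 + x^2 - 6*x at the endpoints):
  F(1) − F(−1) = -88/15 − (28/15) = -116/15.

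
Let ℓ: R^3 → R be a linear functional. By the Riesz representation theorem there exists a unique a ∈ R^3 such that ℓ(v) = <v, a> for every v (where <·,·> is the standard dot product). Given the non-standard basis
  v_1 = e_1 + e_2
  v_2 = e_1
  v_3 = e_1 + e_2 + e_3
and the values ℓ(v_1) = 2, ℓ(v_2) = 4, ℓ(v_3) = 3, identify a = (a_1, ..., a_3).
a = (4, -2, 1)

Write a = (a_1, ..., a_3) in the standard basis. For each basis vector v_i, ℓ(v_i) = <v_i, a> is a linear equation in the a_j's. Collect the n equations into a matrix system V a = ℓ, where row i of V is v_i (expressed in the standard basis). Since V is invertible (lower-triangular with 1s on the diagonal, up to permutation), solve by back-substitution:
  V =
[[1, 1, 0],
 [1, 0, 0],
 [1, 1, 1]]
  V a = (2, 4, 3)
Solving gives a = (4, -2, 1).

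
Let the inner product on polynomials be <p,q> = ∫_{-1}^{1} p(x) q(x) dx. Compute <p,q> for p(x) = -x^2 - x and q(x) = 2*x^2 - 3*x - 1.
<p,q> = 28/15

Expand the product: p(x)·q(x) = -2*x^4 + x^3 + 4*x^2 + x.
∫_{-1}^{1} of each monomial x^k gives [2/(k+1) if k even, 0 if k odd]. Integrating term-by-term (or equivalently evaluating the antiderivative F(x) = -2*x^5/5 + x^4/4 + 4*x^3/3 + x^2/2 at the endpoints):
  F(1) − F(−1) = 101/60 − (-11/60) = 28/15.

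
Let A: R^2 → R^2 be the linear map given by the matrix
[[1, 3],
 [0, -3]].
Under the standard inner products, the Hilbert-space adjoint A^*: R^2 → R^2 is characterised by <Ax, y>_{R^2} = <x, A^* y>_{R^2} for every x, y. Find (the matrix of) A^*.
A^* = A^T =
[[1, 0],
 [3, -3]]

For real matrices with standard dot products, the defining identity <Ax, y> = <x, A^* y> gives (Ax)^T y = x^T (A^*) y, i.e. x^T A^T y = x^T (A^*) y. Since this holds for all x, y, we must have A^* = A^T. Therefore
A^* =
[[1, 0],
 [3, -3]].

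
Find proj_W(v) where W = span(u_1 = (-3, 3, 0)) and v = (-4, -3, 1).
proj_W(v) = (-1/2, 1/2, 0)

Set up U = [u_1 | ... | u_1] ∈ R^(3×1). The projector onto W = col(U) is P = U (U^T U)^(-1) U^T.
Compute U^T U =
  [18],
and U^T v = (3).
Solve U^T U · c = U^T v for the coefficients: c = (1/6). The projection is proj_W(v) = U c.
Check: (v - proj_W(v)) · u_1 = 0  (should be 0).
Result: proj_W(v) = (-1/2, 1/2, 0).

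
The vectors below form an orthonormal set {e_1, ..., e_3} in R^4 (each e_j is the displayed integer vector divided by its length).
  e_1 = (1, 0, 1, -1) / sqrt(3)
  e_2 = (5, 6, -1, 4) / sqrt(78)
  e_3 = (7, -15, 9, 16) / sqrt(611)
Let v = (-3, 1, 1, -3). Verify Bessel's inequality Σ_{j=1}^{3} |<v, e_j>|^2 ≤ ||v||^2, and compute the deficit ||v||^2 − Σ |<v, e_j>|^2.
Σ |<v, e_j>|^2 = 740/47; ||v||^2 = 20; deficit = 200/47

Write each e_j = u_j / sqrt(<u_j, u_j>) where u_j is the displayed integer vector. Then <v, e_j> = <v, u_j> / sqrt(<u_j, u_j>), so |<v, e_j>|^2 = <v, u_j>^2 / <u_j, u_j>.
Coefficients: <v, e_1> = 1/sqrt(3), <v, e_2> = -22/sqrt(78), <v, e_3> = -75/sqrt(611).
Square and sum: Σ |<v, e_j>|^2 = 740/47.
Compute ||v||^2 = v·v = 20.
Deficit = 20 − 740/47 = 200/47 ≥ 0, confirming Bessel's inequality. (The deficit equals ||v − Σ <v,e_j> e_j||^2, the squared distance from v to span{e_j}.)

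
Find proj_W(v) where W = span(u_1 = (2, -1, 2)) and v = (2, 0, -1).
proj_W(v) = (4/9, -2/9, 4/9)

Set up U = [u_1 | ... | u_1] ∈ R^(3×1). The projector onto W = col(U) is P = U (U^T U)^(-1) U^T.
Compute U^T U =
  [9],
and U^T v = (2).
Solve U^T U · c = U^T v for the coefficients: c = (2/9). The projection is proj_W(v) = U c.
Check: (v - proj_W(v)) · u_1 = 0  (should be 0).
Result: proj_W(v) = (4/9, -2/9, 4/9).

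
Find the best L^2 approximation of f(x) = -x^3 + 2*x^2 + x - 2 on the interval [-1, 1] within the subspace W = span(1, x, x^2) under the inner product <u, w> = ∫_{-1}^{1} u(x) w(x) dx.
g(x) = 2*x^2 + 2*x/5 - 2

The best approximation g ∈ W is the orthogonal projection of f onto W. Writing g = a_0 + a_1 x + a_2 x^2, the coefficients solve the normal equations G · a = b where
  G_{ij} = <φ_i, φ_j> and b_i = <f, φ_i>, with φ_0 = 1, φ_1 = x, φ_2 = x^2.
G =
  [2, 0, 2/3]
  [0, 2/3, 0]
  [2/3, 0, 2/5],
b = (-8/3, 4/15, -8/15).
Solving gives a_0 = -2, a_1 = 2/5, a_2 = 2, so
  g(x) = 2*x^2 + 2*x/5 - 2.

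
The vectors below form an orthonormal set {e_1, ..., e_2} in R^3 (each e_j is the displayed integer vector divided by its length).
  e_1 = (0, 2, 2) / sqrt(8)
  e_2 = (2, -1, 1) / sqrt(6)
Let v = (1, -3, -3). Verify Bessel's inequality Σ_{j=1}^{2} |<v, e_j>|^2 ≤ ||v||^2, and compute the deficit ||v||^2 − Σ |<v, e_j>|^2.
Σ |<v, e_j>|^2 = 56/3; ||v||^2 = 19; deficit = 1/3

Write each e_j = u_j / sqrt(<u_j, u_j>) where u_j is the displayed integer vector. Then <v, e_j> = <v, u_j> / sqrt(<u_j, u_j>), so |<v, e_j>|^2 = <v, u_j>^2 / <u_j, u_j>.
Coefficients: <v, e_1> = -12/sqrt(8), <v, e_2> = 2/sqrt(6).
Square and sum: Σ |<v, e_j>|^2 = 56/3.
Compute ||v||^2 = v·v = 19.
Deficit = 19 − 56/3 = 1/3 ≥ 0, confirming Bessel's inequality. (The deficit equals ||v − Σ <v,e_j> e_j||^2, the squared distance from v to span{e_j}.)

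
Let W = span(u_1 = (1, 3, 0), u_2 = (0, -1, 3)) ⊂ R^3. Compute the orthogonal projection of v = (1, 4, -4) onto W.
proj_W(v) = (82/91, 367/91, -363/91)

Set up U = [u_1 | ... | u_2] ∈ R^(3×2). The projector onto W = col(U) is P = U (U^T U)^(-1) U^T.
Compute U^T U =
  [10, -3]
  [-3, 10],
and U^T v = (13, -16).
Solve U^T U · c = U^T v for the coefficients: c = (82/91, -121/91). The projection is proj_W(v) = U c.
Check: (v - proj_W(v)) · u_1 = 0  (should be 0).
Check: (v - proj_W(v)) · u_2 = 0  (should be 0).
Result: proj_W(v) = (82/91, 367/91, -363/91).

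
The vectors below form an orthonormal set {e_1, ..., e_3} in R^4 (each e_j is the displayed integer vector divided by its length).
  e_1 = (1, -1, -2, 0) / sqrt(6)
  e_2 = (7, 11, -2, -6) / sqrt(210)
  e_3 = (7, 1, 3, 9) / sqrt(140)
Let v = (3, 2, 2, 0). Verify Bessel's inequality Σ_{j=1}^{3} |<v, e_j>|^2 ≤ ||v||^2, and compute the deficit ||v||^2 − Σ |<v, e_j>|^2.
Σ |<v, e_j>|^2 = 59/4; ||v||^2 = 17; deficit = 9/4

Write each e_j = u_j / sqrt(<u_j, u_j>) where u_j is the displayed integer vector. Then <v, e_j> = <v, u_j> / sqrt(<u_j, u_j>), so |<v, e_j>|^2 = <v, u_j>^2 / <u_j, u_j>.
Coefficients: <v, e_1> = -3/sqrt(6), <v, e_2> = 39/sqrt(210), <v, e_3> = 29/sqrt(140).
Square and sum: Σ |<v, e_j>|^2 = 59/4.
Compute ||v||^2 = v·v = 17.
Deficit = 17 − 59/4 = 9/4 ≥ 0, confirming Bessel's inequality. (The deficit equals ||v − Σ <v,e_j> e_j||^2, the squared distance from v to span{e_j}.)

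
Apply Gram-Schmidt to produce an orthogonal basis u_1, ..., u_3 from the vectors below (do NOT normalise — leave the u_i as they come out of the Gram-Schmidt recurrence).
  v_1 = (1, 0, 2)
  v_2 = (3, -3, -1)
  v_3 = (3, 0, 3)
Orthogonal basis:
  u_1 = (1, 0, 2)
  u_2 = (14/5, -3, -7/5)
  u_3 = (27/47, 63/94, -27/94)

Apply the Gram-Schmidt recurrence
  u_1 = v_1
  u_i = v_i − Σ_{j<i} ((v_i · u_j) / (u_j · u_j)) · u_j.

Step by step this gives:
  u_1 = (1, 0, 2)
  u_2 = (14/5, -3, -7/5)
  u_3 = (27/47, 63/94, -27/94)

Orthogonality check:
  u_2 · u_1 = 0 (should be 0)
  u_3 · u_1 = 0 (should be 0)
  u_3 · u_2 = 0 (should be 0)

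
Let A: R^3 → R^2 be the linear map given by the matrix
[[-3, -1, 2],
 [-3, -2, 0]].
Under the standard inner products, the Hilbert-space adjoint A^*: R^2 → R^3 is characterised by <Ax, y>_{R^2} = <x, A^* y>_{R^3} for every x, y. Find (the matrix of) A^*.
A^* = A^T =
[[-3, -3],
 [-1, -2],
 [2, 0]]

For real matrices with standard dot products, the defining identity <Ax, y> = <x, A^* y> gives (Ax)^T y = x^T (A^*) y, i.e. x^T A^T y = x^T (A^*) y. Since this holds for all x, y, we must have A^* = A^T. Therefore
A^* =
[[-3, -3],
 [-1, -2],
 [2, 0]].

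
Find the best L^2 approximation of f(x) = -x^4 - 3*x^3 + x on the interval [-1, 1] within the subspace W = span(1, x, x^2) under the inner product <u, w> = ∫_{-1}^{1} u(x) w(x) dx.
g(x) = -6*x^2/7 - 4*x/5 + 3/35

The best approximation g ∈ W is the orthogonal projection of f onto W. Writing g = a_0 + a_1 x + a_2 x^2, the coefficients solve the normal equations G · a = b where
  G_{ij} = <φ_i, φ_j> and b_i = <f, φ_i>, with φ_0 = 1, φ_1 = x, φ_2 = x^2.
G =
  [2, 0, 2/3]
  [0, 2/3, 0]
  [2/3, 0, 2/5],
b = (-2/5, -8/15, -2/7).
Solving gives a_0 = 3/35, a_1 = -4/5, a_2 = -6/7, so
  g(x) = -6*x^2/7 - 4*x/5 + 3/35.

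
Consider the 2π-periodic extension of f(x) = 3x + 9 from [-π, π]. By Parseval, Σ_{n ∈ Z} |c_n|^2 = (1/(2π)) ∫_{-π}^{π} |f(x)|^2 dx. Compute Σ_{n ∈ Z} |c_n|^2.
Σ |c_n|^2 = 3π^2 + 81

Expand and integrate term by term over [-π, π]:
  ∫ (3x)^2 dx = 9·(2π^3/3); ∫ 2·3·(9)·x dx = 0 (odd integrand); ∫ 9^2 dx = 81·2π.
So (1/(2π)) ∫_{-π}^{π} (3x + 9)^2 dx = 9π^2/3 + 81 = 3π^2 + 81.
Parseval ⇒ Σ |c_n|^2 = 3π^2 + 81.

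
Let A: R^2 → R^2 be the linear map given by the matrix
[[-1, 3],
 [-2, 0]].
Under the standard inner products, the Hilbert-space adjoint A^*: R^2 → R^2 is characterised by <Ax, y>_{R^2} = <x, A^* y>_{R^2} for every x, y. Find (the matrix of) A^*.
A^* = A^T =
[[-1, -2],
 [3, 0]]

For real matrices with standard dot products, the defining identity <Ax, y> = <x, A^* y> gives (Ax)^T y = x^T (A^*) y, i.e. x^T A^T y = x^T (A^*) y. Since this holds for all x, y, we must have A^* = A^T. Therefore
A^* =
[[-1, -2],
 [3, 0]].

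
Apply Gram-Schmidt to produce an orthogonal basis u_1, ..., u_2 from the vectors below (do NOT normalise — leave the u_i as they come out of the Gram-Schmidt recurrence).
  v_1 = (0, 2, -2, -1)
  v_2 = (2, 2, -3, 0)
Orthogonal basis:
  u_1 = (0, 2, -2, -1)
  u_2 = (2, -2/9, -7/9, 10/9)

Apply the Gram-Schmidt recurrence
  u_1 = v_1
  u_i = v_i − Σ_{j<i} ((v_i · u_j) / (u_j · u_j)) · u_j.

Step by step this gives:
  u_1 = (0, 2, -2, -1)
  u_2 = (2, -2/9, -7/9, 10/9)

Orthogonality check:
  u_2 · u_1 = 0 (should be 0)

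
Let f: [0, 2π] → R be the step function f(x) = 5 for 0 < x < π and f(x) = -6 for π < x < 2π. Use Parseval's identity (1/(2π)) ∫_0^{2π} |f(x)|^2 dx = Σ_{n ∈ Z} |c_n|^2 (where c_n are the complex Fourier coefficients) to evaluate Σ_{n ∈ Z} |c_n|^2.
Σ |c_n|^2 = 61/2

Parseval equates the L^2 energy of f (normalised by 1/(2π)) with the ℓ^2 sum of its Fourier coefficients: (1/(2π)) ∫_0^{2π} |f|^2 = Σ |c_n|^2.
Compute the left side: (1/(2π)) [∫_0^π 5^2 dx + ∫_π^{2π} (-6)^2 dx] = (1/(2π)) · (25π + 36π) = (25 + 36)/2 = 61/2.
So Σ_{n ∈ Z} |c_n|^2 = 61/2.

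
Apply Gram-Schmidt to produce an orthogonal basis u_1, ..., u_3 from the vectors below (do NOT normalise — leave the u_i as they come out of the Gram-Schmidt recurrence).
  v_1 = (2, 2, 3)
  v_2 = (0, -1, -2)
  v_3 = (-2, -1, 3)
Orthogonal basis:
  u_1 = (2, 2, 3)
  u_2 = (16/17, -1/17, -10/17)
  u_3 = (8/21, -32/21, 16/21)

Apply the Gram-Schmidt recurrence
  u_1 = v_1
  u_i = v_i − Σ_{j<i} ((v_i · u_j) / (u_j · u_j)) · u_j.

Step by step this gives:
  u_1 = (2, 2, 3)
  u_2 = (16/17, -1/17, -10/17)
  u_3 = (8/21, -32/21, 16/21)

Orthogonality check:
  u_2 · u_1 = 0 (should be 0)
  u_3 · u_1 = 0 (should be 0)
  u_3 · u_2 = 0 (should be 0)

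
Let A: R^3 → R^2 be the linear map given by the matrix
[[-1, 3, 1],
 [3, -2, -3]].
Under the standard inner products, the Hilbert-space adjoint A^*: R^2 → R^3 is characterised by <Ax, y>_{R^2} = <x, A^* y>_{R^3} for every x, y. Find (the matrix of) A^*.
A^* = A^T =
[[-1, 3],
 [3, -2],
 [1, -3]]

For real matrices with standard dot products, the defining identity <Ax, y> = <x, A^* y> gives (Ax)^T y = x^T (A^*) y, i.e. x^T A^T y = x^T (A^*) y. Since this holds for all x, y, we must have A^* = A^T. Therefore
A^* =
[[-1, 3],
 [3, -2],
 [1, -3]].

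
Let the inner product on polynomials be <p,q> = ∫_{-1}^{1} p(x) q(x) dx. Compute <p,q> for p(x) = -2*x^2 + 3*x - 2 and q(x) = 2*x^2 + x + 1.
<p,q> = -38/5

Expand the product: p(x)·q(x) = -4*x^4 + 4*x^3 - 3*x^2 + x - 2.
∫_{-1}^{1} of each monomial x^k gives [2/(k+1) if k even, 0 if k odd]. Integrating term-by-term (or equivalently evaluating the antiderivative F(x) = -4*x^5/5 + x^4 - x^3 + x^2/2 - 2*x at the endpoints):
  F(1) − F(−1) = -23/10 − (53/10) = -38/5.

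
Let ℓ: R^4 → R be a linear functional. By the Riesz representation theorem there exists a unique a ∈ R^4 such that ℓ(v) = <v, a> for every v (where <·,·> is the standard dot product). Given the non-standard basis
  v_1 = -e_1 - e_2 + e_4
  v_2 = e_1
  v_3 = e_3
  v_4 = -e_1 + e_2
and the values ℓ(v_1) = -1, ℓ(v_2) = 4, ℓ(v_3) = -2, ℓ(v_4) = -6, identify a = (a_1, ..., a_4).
a = (4, -2, -2, 1)

Write a = (a_1, ..., a_4) in the standard basis. For each basis vector v_i, ℓ(v_i) = <v_i, a> is a linear equation in the a_j's. Collect the n equations into a matrix system V a = ℓ, where row i of V is v_i (expressed in the standard basis). Since V is invertible (lower-triangular with 1s on the diagonal, up to permutation), solve by back-substitution:
  V =
[[-1, -1, 0, 1],
 [1, 0, 0, 0],
 [0, 0, 1, 0],
 [-1, 1, 0, 0]]
  V a = (-1, 4, -2, -6)
Solving gives a = (4, -2, -2, 1).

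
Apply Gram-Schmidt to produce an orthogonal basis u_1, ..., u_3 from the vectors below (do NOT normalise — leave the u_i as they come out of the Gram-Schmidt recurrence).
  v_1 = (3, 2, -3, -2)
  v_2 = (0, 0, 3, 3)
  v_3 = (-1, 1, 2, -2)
Orthogonal basis:
  u_1 = (3, 2, -3, -2)
  u_2 = (45/26, 15/13, 33/26, 24/13)
  u_3 = (-1/3, 13/9, 17/9, -17/9)

Apply the Gram-Schmidt recurrence
  u_1 = v_1
  u_i = v_i − Σ_{j<i} ((v_i · u_j) / (u_j · u_j)) · u_j.

Step by step this gives:
  u_1 = (3, 2, -3, -2)
  u_2 = (45/26, 15/13, 33/26, 24/13)
  u_3 = (-1/3, 13/9, 17/9, -17/9)

Orthogonality check:
  u_2 · u_1 = 0 (should be 0)
  u_3 · u_1 = 0 (should be 0)
  u_3 · u_2 = 0 (should be 0)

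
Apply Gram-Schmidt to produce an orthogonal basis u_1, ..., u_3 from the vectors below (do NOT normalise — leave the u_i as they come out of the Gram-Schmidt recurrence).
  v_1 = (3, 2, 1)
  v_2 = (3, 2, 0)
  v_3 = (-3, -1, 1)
Orthogonal basis:
  u_1 = (3, 2, 1)
  u_2 = (3/14, 1/7, -13/14)
  u_3 = (-6/13, 9/13, 0)

Apply the Gram-Schmidt recurrence
  u_1 = v_1
  u_i = v_i − Σ_{j<i} ((v_i · u_j) / (u_j · u_j)) · u_j.

Step by step this gives:
  u_1 = (3, 2, 1)
  u_2 = (3/14, 1/7, -13/14)
  u_3 = (-6/13, 9/13, 0)

Orthogonality check:
  u_2 · u_1 = 0 (should be 0)
  u_3 · u_1 = 0 (should be 0)
  u_3 · u_2 = 0 (should be 0)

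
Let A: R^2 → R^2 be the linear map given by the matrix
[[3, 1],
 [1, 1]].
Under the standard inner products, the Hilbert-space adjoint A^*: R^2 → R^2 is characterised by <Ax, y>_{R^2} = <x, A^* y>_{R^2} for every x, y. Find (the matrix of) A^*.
A^* = A^T =
[[3, 1],
 [1, 1]]

For real matrices with standard dot products, the defining identity <Ax, y> = <x, A^* y> gives (Ax)^T y = x^T (A^*) y, i.e. x^T A^T y = x^T (A^*) y. Since this holds for all x, y, we must have A^* = A^T. Therefore
A^* =
[[3, 1],
 [1, 1]].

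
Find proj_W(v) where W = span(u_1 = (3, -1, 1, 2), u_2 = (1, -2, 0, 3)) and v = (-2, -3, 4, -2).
proj_W(v) = (-57/89, 14/89, -20/89, -31/89)

Set up U = [u_1 | ... | u_2] ∈ R^(4×2). The projector onto W = col(U) is P = U (U^T U)^(-1) U^T.
Compute U^T U =
  [15, 11]
  [11, 14],
and U^T v = (-3, -2).
Solve U^T U · c = U^T v for the coefficients: c = (-20/89, 3/89). The projection is proj_W(v) = U c.
Check: (v - proj_W(v)) · u_1 = 0  (should be 0).
Check: (v - proj_W(v)) · u_2 = 0  (should be 0).
Result: proj_W(v) = (-57/89, 14/89, -20/89, -31/89).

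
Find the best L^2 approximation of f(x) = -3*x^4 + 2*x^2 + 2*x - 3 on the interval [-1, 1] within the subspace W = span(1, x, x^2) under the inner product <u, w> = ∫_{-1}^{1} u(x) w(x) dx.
g(x) = -4*x^2/7 + 2*x - 96/35

The best approximation g ∈ W is the orthogonal projection of f onto W. Writing g = a_0 + a_1 x + a_2 x^2, the coefficients solve the normal equations G · a = b where
  G_{ij} = <φ_i, φ_j> and b_i = <f, φ_i>, with φ_0 = 1, φ_1 = x, φ_2 = x^2.
G =
  [2, 0, 2/3]
  [0, 2/3, 0]
  [2/3, 0, 2/5],
b = (-88/15, 4/3, -72/35).
Solving gives a_0 = -96/35, a_1 = 2, a_2 = -4/7, so
  g(x) = -4*x^2/7 + 2*x - 96/35.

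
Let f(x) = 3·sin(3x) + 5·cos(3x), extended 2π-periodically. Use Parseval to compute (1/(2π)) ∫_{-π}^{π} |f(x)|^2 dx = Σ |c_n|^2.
Σ |c_n|^2 = 17

Expand |f|^2 and use orthogonality of {sin(nx), cos(mx)} on [-π, π]:
  ∫_{-π}^{π} sin(nx)^2 dx = π, ∫ cos(mx)^2 dx = π, and cross terms integrate to 0.
So ∫_{-π}^{π} f(x)^2 dx = 3^2 · π + 5^2 · π = (9 + 25)π.
Divide by 2π: (9 + 25)/2 = 17.
By Parseval, this equals Σ |c_n|^2.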